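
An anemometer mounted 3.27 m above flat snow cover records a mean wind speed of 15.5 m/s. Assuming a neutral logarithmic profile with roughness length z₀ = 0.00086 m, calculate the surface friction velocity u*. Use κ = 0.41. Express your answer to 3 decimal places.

u* ≈ 0.771 m/s

Log law: V(z) = (u*/κ) · ln(z/z₀) ⇒ u* = κ · V / ln(z/z₀)
u* = 0.41 × 15.5 / ln(3.27/0.00086) = 0.41 × 15.5 / 8.2434
   = 6.3550 / 8.2434 = 0.7709 m/s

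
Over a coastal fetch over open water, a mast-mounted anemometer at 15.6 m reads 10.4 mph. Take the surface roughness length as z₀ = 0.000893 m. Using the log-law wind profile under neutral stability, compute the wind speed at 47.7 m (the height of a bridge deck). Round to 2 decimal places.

Log law: V(z) ∝ ln(z/z₀), so V₂/V₁ = ln(z₂/z₀) / ln(z₁/z₀).
ln(47.7/0.000893) = 10.8859, ln(15.6/0.000893) = 9.7682
V₂ = 10.4 × 10.8859/9.7682 = 10.4 × 1.1144 = 11.5900 mph

11.59 mph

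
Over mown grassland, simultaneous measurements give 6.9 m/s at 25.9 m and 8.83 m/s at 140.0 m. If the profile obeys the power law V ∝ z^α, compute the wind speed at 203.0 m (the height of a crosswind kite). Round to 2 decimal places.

First find α: α = ln(V₂/V₁)/ln(z₂/z₁) = ln(8.83/6.9)/ln(140.0/25.9) = 0.24663/1.68740 = 0.1462
Extrapolate from 140.0 m to 203.0 m: V₃ = 8.83 × (203.0/140.0)^0.1462 = 8.83 × 1.0558 = 9.3228 m/s

9.32 m/s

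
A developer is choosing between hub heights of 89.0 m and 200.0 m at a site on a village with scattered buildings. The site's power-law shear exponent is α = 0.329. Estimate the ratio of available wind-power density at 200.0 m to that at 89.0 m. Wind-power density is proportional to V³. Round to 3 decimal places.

2.224

Speed ratio: V_B/V_A = (z_B/z_A)^α = (200.0/89.0)^0.329 = (2.2472)^0.329 = 1.30524
Power-density ratio: P_B/P_A = (V_B/V_A)³ = (1.30524)³ = 2.22366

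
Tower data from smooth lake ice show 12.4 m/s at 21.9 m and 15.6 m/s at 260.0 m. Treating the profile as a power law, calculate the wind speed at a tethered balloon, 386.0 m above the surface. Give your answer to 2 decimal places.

First find α: α = ln(V₂/V₁)/ln(z₂/z₁) = ln(15.6/12.4)/ln(260.0/21.9) = 0.22957/2.47419 = 0.0928
Extrapolate from 260.0 m to 386.0 m: V₃ = 15.6 × (386.0/260.0)^0.0928 = 15.6 × 1.0373 = 16.1826 m/s

16.18 m/s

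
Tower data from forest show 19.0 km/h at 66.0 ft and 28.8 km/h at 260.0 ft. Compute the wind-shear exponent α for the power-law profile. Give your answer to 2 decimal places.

α ≈ 0.30

Power law: V₂/V₁ = (z₂/z₁)^α ⇒ α = ln(V₂/V₁) / ln(z₂/z₁)
α = ln(28.8/19.0) / ln(260.0/66.0) = ln(1.5158) / ln(3.9394)
  = 0.41594 / 1.37103 = 0.30338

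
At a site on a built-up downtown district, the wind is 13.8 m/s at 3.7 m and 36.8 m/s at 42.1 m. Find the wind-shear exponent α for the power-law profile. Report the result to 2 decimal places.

Power law: V₂/V₁ = (z₂/z₁)^α ⇒ α = ln(V₂/V₁) / ln(z₂/z₁)
α = ln(36.8/13.8) / ln(42.1/3.7) = ln(2.6667) / ln(11.3784)
  = 0.98083 / 2.43171 = 0.40335

α ≈ 0.40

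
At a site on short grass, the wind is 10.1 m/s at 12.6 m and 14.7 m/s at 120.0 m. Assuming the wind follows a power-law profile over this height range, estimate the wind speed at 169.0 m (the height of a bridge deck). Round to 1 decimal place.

15.6 m/s

First find α: α = ln(V₂/V₁)/ln(z₂/z₁) = ln(14.7/10.1)/ln(120.0/12.6) = 0.37531/2.25379 = 0.1665
Extrapolate from 120.0 m to 169.0 m: V₃ = 14.7 × (169.0/120.0)^0.1665 = 14.7 × 1.0587 = 15.5625 m/s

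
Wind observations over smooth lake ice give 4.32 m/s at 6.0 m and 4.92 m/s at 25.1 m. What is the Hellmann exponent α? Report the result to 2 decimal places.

α ≈ 0.09

Power law: V₂/V₁ = (z₂/z₁)^α ⇒ α = ln(V₂/V₁) / ln(z₂/z₁)
α = ln(4.92/4.32) / ln(25.1/6.0) = ln(1.1389) / ln(4.1833)
  = 0.13005 / 1.43111 = 0.09088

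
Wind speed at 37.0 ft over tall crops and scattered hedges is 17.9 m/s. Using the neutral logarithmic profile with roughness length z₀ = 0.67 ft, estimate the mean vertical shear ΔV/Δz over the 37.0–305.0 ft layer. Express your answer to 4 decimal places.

0.0351 m/s/ft

Log law: V₂ = V₁ · ln(z₂/z₀)/ln(z₁/z₀) = 17.9 × 6.1208/4.0114 = 27.3127 m/s
ΔV/Δz = (27.3127 − 17.9)/(305.0 − 37.0) = 9.4127/268.0000 = 0.03512 m/s/ft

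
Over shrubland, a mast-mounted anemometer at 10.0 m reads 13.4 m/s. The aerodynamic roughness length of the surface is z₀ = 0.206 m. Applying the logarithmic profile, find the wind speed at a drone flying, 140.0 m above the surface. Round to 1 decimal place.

22.5 m/s

Log law: V(z) ∝ ln(z/z₀), so V₂/V₁ = ln(z₂/z₀) / ln(z₁/z₀).
ln(140.0/0.206) = 6.5215, ln(10.0/0.206) = 3.8825
V₂ = 13.4 × 6.5215/3.8825 = 13.4 × 1.6797 = 22.5085 m/s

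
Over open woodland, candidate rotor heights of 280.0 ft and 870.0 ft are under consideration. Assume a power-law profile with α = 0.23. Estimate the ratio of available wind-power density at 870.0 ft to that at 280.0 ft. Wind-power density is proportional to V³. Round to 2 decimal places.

2.19

Speed ratio: V_B/V_A = (z_B/z_A)^α = (870.0/280.0)^0.23 = (3.1071)^0.23 = 1.29791
Power-density ratio: P_B/P_A = (V_B/V_A)³ = (1.29791)³ = 2.18640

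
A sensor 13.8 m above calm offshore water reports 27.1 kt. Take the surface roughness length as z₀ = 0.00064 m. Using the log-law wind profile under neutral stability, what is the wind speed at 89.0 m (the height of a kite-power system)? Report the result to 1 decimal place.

32.2 kt

Log law: V(z) ∝ ln(z/z₀), so V₂/V₁ = ln(z₂/z₀) / ln(z₁/z₀).
ln(89.0/0.00064) = 11.8427, ln(13.8/0.00064) = 9.9787
V₂ = 27.1 × 11.8427/9.9787 = 27.1 × 1.1868 = 32.1621 kt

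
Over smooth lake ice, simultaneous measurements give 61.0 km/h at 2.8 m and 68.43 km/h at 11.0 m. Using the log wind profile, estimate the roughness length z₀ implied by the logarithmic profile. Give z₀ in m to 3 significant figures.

Log law: V(z) ∝ ln(z/z₀). With r = V₁/V₂ = 61.0/68.43 = 0.89142,
r · ln(z₂/z₀) = ln(z₁/z₀) ⇒ ln z₀ = (ln z₁ − r·ln z₂)/(1 − r)
ln z₀ = (1.02962 − 0.89142×2.39790) / 0.10858 = -10.2039
z₀ = exp(-10.2039) = 0.00003703 m

z₀ ≈ 0.0000370 m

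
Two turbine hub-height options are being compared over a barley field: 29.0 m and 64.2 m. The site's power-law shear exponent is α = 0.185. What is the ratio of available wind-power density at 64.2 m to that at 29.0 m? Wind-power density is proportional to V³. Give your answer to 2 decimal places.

1.55

Speed ratio: V_B/V_A = (z_B/z_A)^α = (64.2/29.0)^0.185 = (2.2138)^0.185 = 1.15838
Power-density ratio: P_B/P_A = (V_B/V_A)³ = (1.15838)³ = 1.55436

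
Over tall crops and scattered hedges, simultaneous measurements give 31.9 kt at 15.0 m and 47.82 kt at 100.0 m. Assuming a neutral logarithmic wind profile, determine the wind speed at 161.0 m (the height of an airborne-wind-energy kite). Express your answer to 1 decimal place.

51.8 kt

Log law: V ∝ ln(z/z₀). From the pair, with r = V₁/V₂ = 0.66708,
ln z₀ = (ln z₁ − r·ln z₂)/(1 − r) = (2.7081 − 0.66708×4.6052)/0.33292 = -1.0933 → z₀ = 0.3351 m
V₃ = V₁ · ln(z₃/z₀)/ln(z₁/z₀) = 31.9 × 6.1747/3.8014 = 51.8164 kt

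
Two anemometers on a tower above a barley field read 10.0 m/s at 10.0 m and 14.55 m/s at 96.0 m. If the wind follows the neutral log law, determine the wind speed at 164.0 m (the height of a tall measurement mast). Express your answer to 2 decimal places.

Log law: V ∝ ln(z/z₀). From the pair, with r = V₁/V₂ = 0.68729,
ln z₀ = (ln z₁ − r·ln z₂)/(1 − r) = (2.3026 − 0.68729×4.5643)/0.31271 = -2.6683 → z₀ = 0.06937 m
V₃ = V₁ · ln(z₃/z₀)/ln(z₁/z₀) = 10.0 × 7.7682/4.9709 = 15.6273 m/s

15.63 m/s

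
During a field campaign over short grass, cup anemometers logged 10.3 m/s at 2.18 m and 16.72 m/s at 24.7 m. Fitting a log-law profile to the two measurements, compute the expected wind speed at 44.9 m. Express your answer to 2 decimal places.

Log law: V ∝ ln(z/z₀). From the pair, with r = V₁/V₂ = 0.61603,
ln z₀ = (ln z₁ − r·ln z₂)/(1 − r) = (0.7793 − 0.61603×3.2068)/0.38397 = -3.1152 → z₀ = 0.04437 m
V₃ = V₁ · ln(z₃/z₀)/ln(z₁/z₀) = 10.3 × 6.9197/3.8946 = 18.3006 m/s

18.30 m/s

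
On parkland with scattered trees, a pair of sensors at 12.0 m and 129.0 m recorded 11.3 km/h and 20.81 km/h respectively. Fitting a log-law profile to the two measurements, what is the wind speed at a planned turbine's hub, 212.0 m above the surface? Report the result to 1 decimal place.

22.8 km/h

Log law: V ∝ ln(z/z₀). From the pair, with r = V₁/V₂ = 0.54301,
ln z₀ = (ln z₁ − r·ln z₂)/(1 − r) = (2.4849 − 0.54301×4.8598)/0.45699 = -0.3370 → z₀ = 0.7139 m
V₃ = V₁ · ln(z₃/z₀)/ln(z₁/z₀) = 11.3 × 5.6936/2.8219 = 22.7993 km/h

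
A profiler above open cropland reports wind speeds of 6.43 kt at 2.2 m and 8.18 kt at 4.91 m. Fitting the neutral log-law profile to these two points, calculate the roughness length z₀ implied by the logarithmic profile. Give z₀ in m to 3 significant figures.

z₀ ≈ 0.115 m

Log law: V(z) ∝ ln(z/z₀). With r = V₁/V₂ = 6.43/8.18 = 0.78606,
r · ln(z₂/z₀) = ln(z₁/z₀) ⇒ ln z₀ = (ln z₁ − r·ln z₂)/(1 − r)
ln z₀ = (0.78846 − 0.78606×1.59127) / 0.21394 = -2.1613
z₀ = exp(-2.1613) = 0.1152 m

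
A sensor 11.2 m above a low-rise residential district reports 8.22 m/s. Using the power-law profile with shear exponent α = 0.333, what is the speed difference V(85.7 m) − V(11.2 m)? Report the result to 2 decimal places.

7.97 m/s

Power law: V₂ = V₁ · (z₂/z₁)^α = 8.22 × (7.6518)^0.333 = 16.1869 m/s
ΔV = 16.1869 − 8.22 = 7.9669 m/s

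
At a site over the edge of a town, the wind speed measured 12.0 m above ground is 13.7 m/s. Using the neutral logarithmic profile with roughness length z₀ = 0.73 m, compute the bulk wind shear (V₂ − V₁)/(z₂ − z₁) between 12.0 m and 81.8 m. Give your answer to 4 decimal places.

Log law: V₂ = V₁ · ln(z₂/z₀)/ln(z₁/z₀) = 13.7 × 4.7190/2.7996 = 23.0925 m/s
ΔV/Δz = (23.0925 − 13.7)/(81.8 − 12.0) = 9.3925/69.8000 = 0.13456 m/s/m

0.1346 m/s/m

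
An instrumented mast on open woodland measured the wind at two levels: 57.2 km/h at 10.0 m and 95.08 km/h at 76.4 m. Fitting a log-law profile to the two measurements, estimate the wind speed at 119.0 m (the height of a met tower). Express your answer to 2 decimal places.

Log law: V ∝ ln(z/z₀). From the pair, with r = V₁/V₂ = 0.60160,
ln z₀ = (ln z₁ − r·ln z₂)/(1 − r) = (2.3026 − 0.60160×4.3360)/0.39840 = -0.7679 → z₀ = 0.4640 m
V₃ = V₁ · ln(z₃/z₀)/ln(z₁/z₀) = 57.2 × 5.5470/3.0705 = 103.3352 km/h

103.34 km/h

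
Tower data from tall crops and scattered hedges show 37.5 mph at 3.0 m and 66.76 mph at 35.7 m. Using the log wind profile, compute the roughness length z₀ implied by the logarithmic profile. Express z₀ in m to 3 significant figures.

z₀ ≈ 0.126 m

Log law: V(z) ∝ ln(z/z₀). With r = V₁/V₂ = 37.5/66.76 = 0.56171,
r · ln(z₂/z₀) = ln(z₁/z₀) ⇒ ln z₀ = (ln z₁ − r·ln z₂)/(1 − r)
ln z₀ = (1.09861 − 0.56171×3.57515) / 0.43829 = -2.0754
z₀ = exp(-2.0754) = 0.1255 m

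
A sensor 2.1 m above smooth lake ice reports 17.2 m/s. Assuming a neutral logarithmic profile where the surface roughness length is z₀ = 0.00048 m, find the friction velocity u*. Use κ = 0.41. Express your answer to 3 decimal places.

u* ≈ 0.841 m/s

Log law: V(z) = (u*/κ) · ln(z/z₀) ⇒ u* = κ · V / ln(z/z₀)
u* = 0.41 × 17.2 / ln(2.1/0.00048) = 0.41 × 17.2 / 8.3837
   = 7.0520 / 8.3837 = 0.8412 m/s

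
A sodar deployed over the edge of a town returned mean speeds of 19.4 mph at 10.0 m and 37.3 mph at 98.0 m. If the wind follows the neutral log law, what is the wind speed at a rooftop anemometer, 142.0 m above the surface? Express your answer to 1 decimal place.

40.2 mph

Log law: V ∝ ln(z/z₀). From the pair, with r = V₁/V₂ = 0.52011,
ln z₀ = (ln z₁ − r·ln z₂)/(1 − r) = (2.3026 − 0.52011×4.5850)/0.47989 = -0.1711 → z₀ = 0.8428 m
V₃ = V₁ · ln(z₃/z₀)/ln(z₁/z₀) = 19.4 × 5.1269/2.4736 = 40.2085 mph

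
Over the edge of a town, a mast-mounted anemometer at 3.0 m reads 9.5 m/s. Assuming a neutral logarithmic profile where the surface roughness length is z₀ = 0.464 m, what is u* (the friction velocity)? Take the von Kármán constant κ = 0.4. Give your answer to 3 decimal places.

Log law: V(z) = (u*/κ) · ln(z/z₀) ⇒ u* = κ · V / ln(z/z₀)
u* = 0.4 × 9.5 / ln(3.0/0.464) = 0.4 × 9.5 / 1.8665
   = 3.8000 / 1.8665 = 2.0359 m/s

u* ≈ 2.036 m/s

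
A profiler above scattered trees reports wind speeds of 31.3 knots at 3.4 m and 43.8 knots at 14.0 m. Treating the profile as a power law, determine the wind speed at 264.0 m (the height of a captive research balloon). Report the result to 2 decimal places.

First find α: α = ln(V₂/V₁)/ln(z₂/z₁) = ln(43.8/31.3)/ln(14.0/3.4) = 0.33602/1.41528 = 0.2374
Extrapolate from 14.0 m to 264.0 m: V₃ = 43.8 × (264.0/14.0)^0.2374 = 43.8 × 2.0083 = 87.9624 knots

87.96 knots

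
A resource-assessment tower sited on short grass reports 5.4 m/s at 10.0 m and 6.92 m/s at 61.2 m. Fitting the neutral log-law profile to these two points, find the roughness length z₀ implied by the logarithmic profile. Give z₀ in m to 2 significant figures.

Log law: V(z) ∝ ln(z/z₀). With r = V₁/V₂ = 5.4/6.92 = 0.78035,
r · ln(z₂/z₀) = ln(z₁/z₀) ⇒ ln z₀ = (ln z₁ − r·ln z₂)/(1 − r)
ln z₀ = (2.30259 − 0.78035×4.11415) / 0.21965 = -4.1332
z₀ = exp(-4.1332) = 0.01603 m

z₀ ≈ 0.016 m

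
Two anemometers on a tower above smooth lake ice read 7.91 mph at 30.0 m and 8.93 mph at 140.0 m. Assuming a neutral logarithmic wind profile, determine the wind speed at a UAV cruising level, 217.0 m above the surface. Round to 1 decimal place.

Log law: V ∝ ln(z/z₀). From the pair, with r = V₁/V₂ = 0.88578,
ln z₀ = (ln z₁ − r·ln z₂)/(1 − r) = (3.4012 − 0.88578×4.9416)/0.11422 = -8.5448 → z₀ = 0.0001946 m
V₃ = V₁ · ln(z₃/z₀)/ln(z₁/z₀) = 7.91 × 13.9247/11.9460 = 9.2202 mph

9.2 mph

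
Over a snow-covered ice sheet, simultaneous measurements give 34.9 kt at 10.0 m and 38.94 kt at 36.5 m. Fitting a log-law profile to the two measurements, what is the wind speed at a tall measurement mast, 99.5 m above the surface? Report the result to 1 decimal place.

42.1 kt

Log law: V ∝ ln(z/z₀). From the pair, with r = V₁/V₂ = 0.89625,
ln z₀ = (ln z₁ − r·ln z₂)/(1 − r) = (2.3026 − 0.89625×3.5973)/0.10375 = -8.8821 → z₀ = 0.0001389 m
V₃ = V₁ · ln(z₃/z₀)/ln(z₁/z₀) = 34.9 × 13.4822/11.1846 = 42.0692 kt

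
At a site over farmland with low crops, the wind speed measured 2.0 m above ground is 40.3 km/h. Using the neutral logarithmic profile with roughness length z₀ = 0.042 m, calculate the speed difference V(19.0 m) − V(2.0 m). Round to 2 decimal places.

Log law: V₂ = V₁ · ln(z₂/z₀)/ln(z₁/z₀) = 40.3 × 6.1145/3.8632 = 63.7848 km/h
ΔV = 63.7848 − 40.3 = 23.4848 km/h

23.48 km/h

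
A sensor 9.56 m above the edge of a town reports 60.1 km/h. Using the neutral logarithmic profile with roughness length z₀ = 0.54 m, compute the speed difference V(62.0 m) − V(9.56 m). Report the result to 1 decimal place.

39.1 km/h

Log law: V₂ = V₁ · ln(z₂/z₀)/ln(z₁/z₀) = 60.1 × 4.7433/2.8738 = 99.1983 km/h
ΔV = 99.1983 − 60.1 = 39.0983 km/h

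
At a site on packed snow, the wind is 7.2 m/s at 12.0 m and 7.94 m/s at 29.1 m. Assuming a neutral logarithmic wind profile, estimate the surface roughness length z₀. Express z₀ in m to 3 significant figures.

z₀ ≈ 0.00217 m

Log law: V(z) ∝ ln(z/z₀). With r = V₁/V₂ = 7.2/7.94 = 0.90680,
r · ln(z₂/z₀) = ln(z₁/z₀) ⇒ ln z₀ = (ln z₁ − r·ln z₂)/(1 − r)
ln z₀ = (2.48491 − 0.90680×3.37074) / 0.09320 = -6.1340
z₀ = exp(-6.1340) = 0.002168 m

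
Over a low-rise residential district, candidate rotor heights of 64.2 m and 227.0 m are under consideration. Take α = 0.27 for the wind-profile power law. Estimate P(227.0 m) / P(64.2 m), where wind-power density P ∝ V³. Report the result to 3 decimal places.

2.781

Speed ratio: V_B/V_A = (z_B/z_A)^α = (227.0/64.2)^0.27 = (3.5358)^0.27 = 1.40635
Power-density ratio: P_B/P_A = (V_B/V_A)³ = (1.40635)³ = 2.78149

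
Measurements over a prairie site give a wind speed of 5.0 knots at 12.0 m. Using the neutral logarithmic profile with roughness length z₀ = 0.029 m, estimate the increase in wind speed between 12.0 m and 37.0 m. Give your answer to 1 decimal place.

0.9 knots

Log law: V₂ = V₁ · ln(z₂/z₀)/ln(z₁/z₀) = 5.0 × 7.1514/6.0254 = 5.9344 knots
ΔV = 5.9344 − 5.0 = 0.9344 knots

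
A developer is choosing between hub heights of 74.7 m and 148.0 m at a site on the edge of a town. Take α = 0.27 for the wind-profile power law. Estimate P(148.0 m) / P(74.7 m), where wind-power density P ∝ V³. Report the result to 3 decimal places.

1.740

Speed ratio: V_B/V_A = (z_B/z_A)^α = (148.0/74.7)^0.27 = (1.9813)^0.27 = 1.20275
Power-density ratio: P_B/P_A = (V_B/V_A)³ = (1.20275)³ = 1.73989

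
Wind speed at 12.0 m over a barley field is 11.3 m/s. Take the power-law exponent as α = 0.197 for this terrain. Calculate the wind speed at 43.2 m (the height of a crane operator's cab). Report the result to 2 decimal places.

14.54 m/s

Power-law profile: V₂ = V₁ · (z₂/z₁)^α
V₂ = 11.3 × (43.2/12.0)^0.197 = 11.3 × (3.6000)^0.197
    = 11.3 × 1.2870 = 14.5435 m/s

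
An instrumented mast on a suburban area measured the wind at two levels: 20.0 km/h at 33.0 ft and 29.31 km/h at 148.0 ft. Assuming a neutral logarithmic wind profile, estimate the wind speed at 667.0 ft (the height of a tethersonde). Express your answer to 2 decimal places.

Log law: V ∝ ln(z/z₀). From the pair, with r = V₁/V₂ = 0.68236,
ln z₀ = (ln z₁ − r·ln z₂)/(1 − r) = (3.4965 − 0.68236×4.9972)/0.31764 = 0.2727 → z₀ = 1.313 ft
V₃ = V₁ · ln(z₃/z₀)/ln(z₁/z₀) = 20.0 × 6.2301/3.2239 = 38.6502 km/h

38.65 km/h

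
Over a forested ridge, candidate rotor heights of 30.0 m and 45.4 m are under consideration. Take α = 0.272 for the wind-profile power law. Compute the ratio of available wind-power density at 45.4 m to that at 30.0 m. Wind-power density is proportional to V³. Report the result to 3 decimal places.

Speed ratio: V_B/V_A = (z_B/z_A)^α = (45.4/30.0)^0.272 = (1.5133)^0.272 = 1.11929
Power-density ratio: P_B/P_A = (V_B/V_A)³ = (1.11929)³ = 1.40225

1.402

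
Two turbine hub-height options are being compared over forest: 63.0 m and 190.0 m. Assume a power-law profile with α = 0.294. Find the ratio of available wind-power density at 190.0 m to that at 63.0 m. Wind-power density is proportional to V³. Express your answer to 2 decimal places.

Speed ratio: V_B/V_A = (z_B/z_A)^α = (190.0/63.0)^0.294 = (3.0159)^0.294 = 1.38340
Power-density ratio: P_B/P_A = (V_B/V_A)³ = (1.38340)³ = 2.64754

2.65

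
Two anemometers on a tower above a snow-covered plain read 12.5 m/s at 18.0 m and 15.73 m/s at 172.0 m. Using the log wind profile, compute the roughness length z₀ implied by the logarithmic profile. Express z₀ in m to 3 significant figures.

z₀ ≈ 0.00290 m

Log law: V(z) ∝ ln(z/z₀). With r = V₁/V₂ = 12.5/15.73 = 0.79466,
r · ln(z₂/z₀) = ln(z₁/z₀) ⇒ ln z₀ = (ln z₁ − r·ln z₂)/(1 − r)
ln z₀ = (2.89037 − 0.79466×5.14749) / 0.20534 = -5.8446
z₀ = exp(-5.8446) = 0.002895 m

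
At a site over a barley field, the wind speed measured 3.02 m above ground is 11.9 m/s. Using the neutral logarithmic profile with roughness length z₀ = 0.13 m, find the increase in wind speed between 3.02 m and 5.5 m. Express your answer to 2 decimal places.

2.27 m/s

Log law: V₂ = V₁ · ln(z₂/z₀)/ln(z₁/z₀) = 11.9 × 3.7450/3.1455 = 14.1680 m/s
ΔV = 14.1680 − 11.9 = 2.2680 m/s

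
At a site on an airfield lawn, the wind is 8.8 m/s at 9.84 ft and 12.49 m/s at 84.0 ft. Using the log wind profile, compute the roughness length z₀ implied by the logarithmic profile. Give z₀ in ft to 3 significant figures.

Log law: V(z) ∝ ln(z/z₀). With r = V₁/V₂ = 8.8/12.49 = 0.70456,
r · ln(z₂/z₀) = ln(z₁/z₀) ⇒ ln z₀ = (ln z₁ − r·ln z₂)/(1 − r)
ln z₀ = (2.28646 − 0.70456×4.43082) / 0.29544 = -2.8275
z₀ = exp(-2.8275) = 0.05916 ft

z₀ ≈ 0.0592 ft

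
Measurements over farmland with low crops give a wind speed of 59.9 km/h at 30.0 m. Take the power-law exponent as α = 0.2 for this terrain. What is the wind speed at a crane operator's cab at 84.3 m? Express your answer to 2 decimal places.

73.65 km/h

Power-law profile: V₂ = V₁ · (z₂/z₁)^α
V₂ = 59.9 × (84.3/30.0)^0.2 = 59.9 × (2.8100)^0.2
    = 59.9 × 1.2295 = 73.6492 km/h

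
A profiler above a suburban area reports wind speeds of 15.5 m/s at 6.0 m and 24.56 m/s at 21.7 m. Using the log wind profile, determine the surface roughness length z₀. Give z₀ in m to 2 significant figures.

Log law: V(z) ∝ ln(z/z₀). With r = V₁/V₂ = 15.5/24.56 = 0.63111,
r · ln(z₂/z₀) = ln(z₁/z₀) ⇒ ln z₀ = (ln z₁ − r·ln z₂)/(1 − r)
ln z₀ = (1.79176 − 0.63111×3.07731) / 0.36889 = -0.4076
z₀ = exp(-0.4076) = 0.6653 m

z₀ ≈ 0.67 m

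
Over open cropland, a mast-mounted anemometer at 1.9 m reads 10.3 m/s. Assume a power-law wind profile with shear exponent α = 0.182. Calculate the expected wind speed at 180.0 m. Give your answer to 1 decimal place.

23.6 m/s

Power-law profile: V₂ = V₁ · (z₂/z₁)^α
V₂ = 10.3 × (180.0/1.9)^0.182 = 10.3 × (94.7368)^0.182
    = 10.3 × 2.2894 = 23.5811 m/s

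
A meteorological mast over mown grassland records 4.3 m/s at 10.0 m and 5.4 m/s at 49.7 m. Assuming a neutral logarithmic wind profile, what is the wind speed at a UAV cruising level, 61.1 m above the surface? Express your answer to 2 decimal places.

Log law: V ∝ ln(z/z₀). From the pair, with r = V₁/V₂ = 0.79630,
ln z₀ = (ln z₁ − r·ln z₂)/(1 − r) = (2.3026 − 0.79630×3.9060)/0.20370 = -3.9653 → z₀ = 0.01896 m
V₃ = V₁ · ln(z₃/z₀)/ln(z₁/z₀) = 4.3 × 8.0778/6.2679 = 5.5417 m/s

5.54 m/s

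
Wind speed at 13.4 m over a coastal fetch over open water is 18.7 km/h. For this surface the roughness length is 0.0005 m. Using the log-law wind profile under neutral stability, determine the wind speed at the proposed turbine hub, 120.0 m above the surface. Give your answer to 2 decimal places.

22.72 km/h

Log law: V(z) ∝ ln(z/z₀), so V₂/V₁ = ln(z₂/z₀) / ln(z₁/z₀).
ln(120.0/0.0005) = 12.3884, ln(13.4/0.0005) = 10.1962
V₂ = 18.7 × 12.3884/10.1962 = 18.7 × 1.2150 = 22.7206 km/h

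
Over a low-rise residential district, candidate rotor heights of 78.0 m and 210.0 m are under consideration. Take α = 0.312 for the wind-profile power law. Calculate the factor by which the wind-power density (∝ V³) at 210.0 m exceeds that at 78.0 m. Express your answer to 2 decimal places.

Speed ratio: V_B/V_A = (z_B/z_A)^α = (210.0/78.0)^0.312 = (2.6923)^0.312 = 1.36207
Power-density ratio: P_B/P_A = (V_B/V_A)³ = (1.36207)³ = 2.52695

2.53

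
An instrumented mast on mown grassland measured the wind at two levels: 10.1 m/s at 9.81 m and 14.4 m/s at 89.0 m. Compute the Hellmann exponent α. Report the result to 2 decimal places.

α ≈ 0.16

Power law: V₂/V₁ = (z₂/z₁)^α ⇒ α = ln(V₂/V₁) / ln(z₂/z₁)
α = ln(14.4/10.1) / ln(89.0/9.81) = ln(1.4257) / ln(9.0724)
  = 0.35469 / 2.20523 = 0.16084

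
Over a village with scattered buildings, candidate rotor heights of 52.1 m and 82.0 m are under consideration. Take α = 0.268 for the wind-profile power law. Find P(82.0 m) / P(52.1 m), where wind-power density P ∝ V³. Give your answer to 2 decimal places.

Speed ratio: V_B/V_A = (z_B/z_A)^α = (82.0/52.1)^0.268 = (1.5739)^0.268 = 1.12925
Power-density ratio: P_B/P_A = (V_B/V_A)³ = (1.12925)³ = 1.44002

1.44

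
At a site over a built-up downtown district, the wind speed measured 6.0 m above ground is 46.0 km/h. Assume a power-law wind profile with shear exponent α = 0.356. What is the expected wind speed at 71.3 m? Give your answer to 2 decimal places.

111.03 km/h

Power-law profile: V₂ = V₁ · (z₂/z₁)^α
V₂ = 46.0 × (71.3/6.0)^0.356 = 46.0 × (11.8833)^0.356
    = 46.0 × 2.4137 = 111.0289 km/h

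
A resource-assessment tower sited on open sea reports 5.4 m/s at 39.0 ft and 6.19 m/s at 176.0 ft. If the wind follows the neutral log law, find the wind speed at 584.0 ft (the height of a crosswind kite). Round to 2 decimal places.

6.82 m/s

Log law: V ∝ ln(z/z₀). From the pair, with r = V₁/V₂ = 0.87237,
ln z₀ = (ln z₁ − r·ln z₂)/(1 − r) = (3.6636 − 0.87237×5.1705)/0.12763 = -6.6369 → z₀ = 0.001311 ft
V₃ = V₁ · ln(z₃/z₀)/ln(z₁/z₀) = 5.4 × 13.0068/10.3005 = 6.8188 m/s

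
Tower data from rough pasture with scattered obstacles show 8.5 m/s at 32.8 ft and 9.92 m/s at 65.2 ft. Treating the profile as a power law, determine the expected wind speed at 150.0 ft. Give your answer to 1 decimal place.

12.0 m/s

First find α: α = ln(V₂/V₁)/ln(z₂/z₁) = ln(9.92/8.5)/ln(65.2/32.8) = 0.15449/0.68703 = 0.2249
Extrapolate from 65.2 ft to 150.0 ft: V₃ = 9.92 × (150.0/65.2)^0.2249 = 9.92 × 1.2060 = 11.9640 m/s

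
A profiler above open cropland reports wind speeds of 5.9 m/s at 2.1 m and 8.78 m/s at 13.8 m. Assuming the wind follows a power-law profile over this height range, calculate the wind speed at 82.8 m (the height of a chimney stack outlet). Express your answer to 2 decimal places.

First find α: α = ln(V₂/V₁)/ln(z₂/z₁) = ln(8.78/5.9)/ln(13.8/2.1) = 0.39752/1.88273 = 0.2111
Extrapolate from 13.8 m to 82.8 m: V₃ = 8.78 × (82.8/13.8)^0.2111 = 8.78 × 1.4598 = 12.8173 m/s

12.82 m/s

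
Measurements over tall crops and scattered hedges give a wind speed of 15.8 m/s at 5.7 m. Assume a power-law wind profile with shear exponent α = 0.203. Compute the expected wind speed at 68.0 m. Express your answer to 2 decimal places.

26.13 m/s

Power-law profile: V₂ = V₁ · (z₂/z₁)^α
V₂ = 15.8 × (68.0/5.7)^0.203 = 15.8 × (11.9298)^0.203
    = 15.8 × 1.6541 = 26.1345 m/s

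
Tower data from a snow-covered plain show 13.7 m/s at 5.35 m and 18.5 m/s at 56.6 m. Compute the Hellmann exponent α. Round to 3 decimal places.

Power law: V₂/V₁ = (z₂/z₁)^α ⇒ α = ln(V₂/V₁) / ln(z₂/z₁)
α = ln(18.5/13.7) / ln(56.6/5.35) = ln(1.3504) / ln(10.5794)
  = 0.30037 / 2.35891 = 0.12734

α ≈ 0.127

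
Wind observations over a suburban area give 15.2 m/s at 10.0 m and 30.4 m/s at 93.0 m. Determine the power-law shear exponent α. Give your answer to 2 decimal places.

α ≈ 0.31

Power law: V₂/V₁ = (z₂/z₁)^α ⇒ α = ln(V₂/V₁) / ln(z₂/z₁)
α = ln(30.4/15.2) / ln(93.0/10.0) = ln(2.0000) / ln(9.3000)
  = 0.69315 / 2.23001 = 0.31083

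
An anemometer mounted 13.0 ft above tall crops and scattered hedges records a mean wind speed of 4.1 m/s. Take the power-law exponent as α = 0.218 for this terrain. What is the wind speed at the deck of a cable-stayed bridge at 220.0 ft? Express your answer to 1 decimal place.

Power-law profile: V₂ = V₁ · (z₂/z₁)^α
V₂ = 4.1 × (220.0/13.0)^0.218 = 4.1 × (16.9231)^0.218
    = 4.1 × 1.8527 = 7.5961 m/s

7.6 m/s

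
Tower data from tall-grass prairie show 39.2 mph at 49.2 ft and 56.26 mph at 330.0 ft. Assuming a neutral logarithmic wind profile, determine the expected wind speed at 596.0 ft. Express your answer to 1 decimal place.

61.6 mph

Log law: V ∝ ln(z/z₀). From the pair, with r = V₁/V₂ = 0.69677,
ln z₀ = (ln z₁ − r·ln z₂)/(1 − r) = (3.8959 − 0.69677×5.7991)/0.30323 = -0.4772 → z₀ = 0.6205 ft
V₃ = V₁ · ln(z₃/z₀)/ln(z₁/z₀) = 39.2 × 6.8675/4.3731 = 61.5590 mph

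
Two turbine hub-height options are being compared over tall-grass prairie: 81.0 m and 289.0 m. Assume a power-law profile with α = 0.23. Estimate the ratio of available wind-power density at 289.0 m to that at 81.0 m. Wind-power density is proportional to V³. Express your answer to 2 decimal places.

Speed ratio: V_B/V_A = (z_B/z_A)^α = (289.0/81.0)^0.23 = (3.5679)^0.23 = 1.33985
Power-density ratio: P_B/P_A = (V_B/V_A)³ = (1.33985)³ = 2.40528

2.41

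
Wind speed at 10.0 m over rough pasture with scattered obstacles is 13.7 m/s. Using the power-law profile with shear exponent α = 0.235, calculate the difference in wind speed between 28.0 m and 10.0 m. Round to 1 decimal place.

3.8 m/s

Power law: V₂ = V₁ · (z₂/z₁)^α = 13.7 × (2.8000)^0.235 = 17.4503 m/s
ΔV = 17.4503 − 13.7 = 3.7503 m/s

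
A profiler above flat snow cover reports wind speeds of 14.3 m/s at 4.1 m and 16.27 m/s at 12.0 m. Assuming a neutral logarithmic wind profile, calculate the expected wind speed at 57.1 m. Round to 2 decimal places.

Log law: V ∝ ln(z/z₀). From the pair, with r = V₁/V₂ = 0.87892,
ln z₀ = (ln z₁ − r·ln z₂)/(1 − r) = (1.4110 − 0.87892×2.4849)/0.12108 = -6.3845 → z₀ = 0.001688 m
V₃ = V₁ · ln(z₃/z₀)/ln(z₁/z₀) = 14.3 × 10.4293/7.7955 = 19.1315 m/s

19.13 m/s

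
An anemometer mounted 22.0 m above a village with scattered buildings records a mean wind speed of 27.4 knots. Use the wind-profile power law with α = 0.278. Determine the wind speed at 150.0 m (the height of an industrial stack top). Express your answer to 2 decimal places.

46.72 knots

Power-law profile: V₂ = V₁ · (z₂/z₁)^α
V₂ = 27.4 × (150.0/22.0)^0.278 = 27.4 × (6.8182)^0.278
    = 27.4 × 1.7051 = 46.7208 knots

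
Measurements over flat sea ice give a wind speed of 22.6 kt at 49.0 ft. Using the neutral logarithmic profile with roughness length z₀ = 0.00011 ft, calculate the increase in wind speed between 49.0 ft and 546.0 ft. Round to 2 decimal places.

4.19 kt

Log law: V₂ = V₁ · ln(z₂/z₀)/ln(z₁/z₀) = 22.6 × 15.4176/13.0069 = 26.7889 kt
ΔV = 26.7889 − 22.6 = 4.1889 kt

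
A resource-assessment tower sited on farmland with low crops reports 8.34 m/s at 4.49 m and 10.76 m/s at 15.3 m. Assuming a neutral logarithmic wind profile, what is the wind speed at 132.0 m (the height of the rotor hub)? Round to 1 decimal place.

15.0 m/s

Log law: V ∝ ln(z/z₀). From the pair, with r = V₁/V₂ = 0.77509,
ln z₀ = (ln z₁ − r·ln z₂)/(1 − r) = (1.5019 − 0.77509×2.7279)/0.22491 = -2.7233 → z₀ = 0.06566 m
V₃ = V₁ · ln(z₃/z₀)/ln(z₁/z₀) = 8.34 × 7.6061/4.2251 = 15.0137 m/s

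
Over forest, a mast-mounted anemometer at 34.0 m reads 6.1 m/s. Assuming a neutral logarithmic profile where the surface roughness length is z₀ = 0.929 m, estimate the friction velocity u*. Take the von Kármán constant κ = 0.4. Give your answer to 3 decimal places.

Log law: V(z) = (u*/κ) · ln(z/z₀) ⇒ u* = κ · V / ln(z/z₀)
u* = 0.4 × 6.1 / ln(34.0/0.929) = 0.4 × 6.1 / 3.6000
   = 2.4400 / 3.6000 = 0.6778 m/s

u* ≈ 0.678 m/s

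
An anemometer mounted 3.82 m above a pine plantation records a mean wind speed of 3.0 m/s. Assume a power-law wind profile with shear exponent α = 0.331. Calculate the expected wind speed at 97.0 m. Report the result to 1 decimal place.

8.8 m/s

Power-law profile: V₂ = V₁ · (z₂/z₁)^α
V₂ = 3.0 × (97.0/3.82)^0.331 = 3.0 × (25.3927)^0.331
    = 3.0 × 2.9171 = 8.7514 m/s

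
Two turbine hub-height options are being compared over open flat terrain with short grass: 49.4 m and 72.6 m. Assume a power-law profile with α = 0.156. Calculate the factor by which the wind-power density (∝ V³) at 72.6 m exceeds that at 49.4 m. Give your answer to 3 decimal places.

Speed ratio: V_B/V_A = (z_B/z_A)^α = (72.6/49.4)^0.156 = (1.4696)^0.156 = 1.06190
Power-density ratio: P_B/P_A = (V_B/V_A)³ = (1.06190)³ = 1.19744

1.197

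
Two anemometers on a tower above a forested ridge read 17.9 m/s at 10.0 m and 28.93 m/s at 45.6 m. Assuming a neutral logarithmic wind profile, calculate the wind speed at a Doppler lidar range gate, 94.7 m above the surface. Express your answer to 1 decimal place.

Log law: V ∝ ln(z/z₀). From the pair, with r = V₁/V₂ = 0.61873,
ln z₀ = (ln z₁ − r·ln z₂)/(1 − r) = (2.3026 − 0.61873×3.8199)/0.38127 = -0.1598 → z₀ = 0.8523 m
V₃ = V₁ · ln(z₃/z₀)/ln(z₁/z₀) = 17.9 × 4.7105/2.4624 = 34.2425 m/s

34.2 m/s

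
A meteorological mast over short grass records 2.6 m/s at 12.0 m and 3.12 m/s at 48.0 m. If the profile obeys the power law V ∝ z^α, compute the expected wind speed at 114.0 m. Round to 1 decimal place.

First find α: α = ln(V₂/V₁)/ln(z₂/z₁) = ln(3.12/2.6)/ln(48.0/12.0) = 0.18232/1.38629 = 0.1315
Extrapolate from 48.0 m to 114.0 m: V₃ = 3.12 × (114.0/48.0)^0.1315 = 3.12 × 1.1205 = 3.4959 m/s

3.5 m/s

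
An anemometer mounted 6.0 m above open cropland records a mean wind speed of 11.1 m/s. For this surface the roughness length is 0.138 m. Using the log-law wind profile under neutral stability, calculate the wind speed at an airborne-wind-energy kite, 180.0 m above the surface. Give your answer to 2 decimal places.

21.11 m/s

Log law: V(z) ∝ ln(z/z₀), so V₂/V₁ = ln(z₂/z₀) / ln(z₁/z₀).
ln(180.0/0.138) = 7.1735, ln(6.0/0.138) = 3.7723
V₂ = 11.1 × 7.1735/3.7723 = 11.1 × 1.9016 = 21.1081 m/s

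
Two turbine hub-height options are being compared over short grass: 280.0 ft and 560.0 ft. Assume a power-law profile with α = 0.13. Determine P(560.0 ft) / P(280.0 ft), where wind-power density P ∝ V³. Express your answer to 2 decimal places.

1.31

Speed ratio: V_B/V_A = (z_B/z_A)^α = (560.0/280.0)^0.13 = (2.0000)^0.13 = 1.09429
Power-density ratio: P_B/P_A = (V_B/V_A)³ = (1.09429)³ = 1.31039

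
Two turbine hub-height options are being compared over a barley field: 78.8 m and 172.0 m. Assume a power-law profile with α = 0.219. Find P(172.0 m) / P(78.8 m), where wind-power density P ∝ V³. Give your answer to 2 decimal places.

Speed ratio: V_B/V_A = (z_B/z_A)^α = (172.0/78.8)^0.219 = (2.1827)^0.219 = 1.18643
Power-density ratio: P_B/P_A = (V_B/V_A)³ = (1.18643)³ = 1.67003

1.67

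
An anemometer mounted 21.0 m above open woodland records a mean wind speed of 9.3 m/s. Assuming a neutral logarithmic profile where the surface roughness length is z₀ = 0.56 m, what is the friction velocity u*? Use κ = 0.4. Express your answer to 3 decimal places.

Log law: V(z) = (u*/κ) · ln(z/z₀) ⇒ u* = κ · V / ln(z/z₀)
u* = 0.4 × 9.3 / ln(21.0/0.56) = 0.4 × 9.3 / 3.6243
   = 3.7200 / 3.6243 = 1.0264 m/s

u* ≈ 1.026 m/s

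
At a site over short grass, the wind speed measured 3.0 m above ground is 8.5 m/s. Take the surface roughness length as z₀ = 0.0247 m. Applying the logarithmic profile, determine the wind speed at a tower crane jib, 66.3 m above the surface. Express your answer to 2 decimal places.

Log law: V(z) ∝ ln(z/z₀), so V₂/V₁ = ln(z₂/z₀) / ln(z₁/z₀).
ln(66.3/0.0247) = 7.8951, ln(3.0/0.0247) = 4.7996
V₂ = 8.5 × 7.8951/4.7996 = 8.5 × 1.6450 = 13.9822 m/s

13.98 m/s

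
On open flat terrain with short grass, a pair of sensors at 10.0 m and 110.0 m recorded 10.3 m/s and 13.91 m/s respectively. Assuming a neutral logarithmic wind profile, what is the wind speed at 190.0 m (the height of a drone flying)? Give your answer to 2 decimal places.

Log law: V ∝ ln(z/z₀). From the pair, with r = V₁/V₂ = 0.74047,
ln z₀ = (ln z₁ − r·ln z₂)/(1 − r) = (2.3026 − 0.74047×4.7005)/0.25953 = -4.5391 → z₀ = 0.01068 m
V₃ = V₁ · ln(z₃/z₀)/ln(z₁/z₀) = 10.3 × 9.7861/6.8416 = 14.7328 m/s

14.73 m/s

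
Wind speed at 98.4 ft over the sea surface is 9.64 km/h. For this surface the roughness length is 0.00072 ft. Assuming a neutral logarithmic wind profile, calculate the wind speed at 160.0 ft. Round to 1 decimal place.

Log law: V(z) ∝ ln(z/z₀), so V₂/V₁ = ln(z₂/z₀) / ln(z₁/z₀).
ln(160.0/0.00072) = 12.3114, ln(98.4/0.00072) = 11.8253
V₂ = 9.64 × 12.3114/11.8253 = 9.64 × 1.0411 = 10.0363 km/h

10.0 km/h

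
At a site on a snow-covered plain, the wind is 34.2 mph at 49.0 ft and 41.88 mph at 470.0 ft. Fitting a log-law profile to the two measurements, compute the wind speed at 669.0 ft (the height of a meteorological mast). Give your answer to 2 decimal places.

43.08 mph

Log law: V ∝ ln(z/z₀). From the pair, with r = V₁/V₂ = 0.81662,
ln z₀ = (ln z₁ − r·ln z₂)/(1 − r) = (3.8918 − 0.81662×6.1527)/0.18338 = -6.1763 → z₀ = 0.002078 ft
V₃ = V₁ · ln(z₃/z₀)/ln(z₁/z₀) = 34.2 × 12.6821/10.0681 = 43.0793 mph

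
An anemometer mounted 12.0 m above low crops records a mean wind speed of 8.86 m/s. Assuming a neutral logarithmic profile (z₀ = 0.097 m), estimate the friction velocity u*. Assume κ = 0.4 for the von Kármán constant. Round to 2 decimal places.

Log law: V(z) = (u*/κ) · ln(z/z₀) ⇒ u* = κ · V / ln(z/z₀)
u* = 0.4 × 8.86 / ln(12.0/0.097) = 0.4 × 8.86 / 4.8180
   = 3.5440 / 4.8180 = 0.7356 m/s

u* ≈ 0.74 m/s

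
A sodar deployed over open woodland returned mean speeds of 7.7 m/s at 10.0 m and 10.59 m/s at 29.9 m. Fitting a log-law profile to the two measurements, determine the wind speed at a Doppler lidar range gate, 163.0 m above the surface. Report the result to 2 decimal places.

15.06 m/s

Log law: V ∝ ln(z/z₀). From the pair, with r = V₁/V₂ = 0.72710,
ln z₀ = (ln z₁ − r·ln z₂)/(1 − r) = (2.3026 − 0.72710×3.3979)/0.27290 = -0.6156 → z₀ = 0.5403 m
V₃ = V₁ · ln(z₃/z₀)/ln(z₁/z₀) = 7.7 × 5.7094/2.9182 = 15.0648 m/s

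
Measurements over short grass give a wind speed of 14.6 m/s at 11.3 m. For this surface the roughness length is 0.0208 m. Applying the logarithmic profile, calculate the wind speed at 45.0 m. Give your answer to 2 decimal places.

17.80 m/s

Log law: V(z) ∝ ln(z/z₀), so V₂/V₁ = ln(z₂/z₀) / ln(z₁/z₀).
ln(45.0/0.0208) = 7.6795, ln(11.3/0.0208) = 6.2976
V₂ = 14.6 × 7.6795/6.2976 = 14.6 × 1.2194 = 17.8036 m/s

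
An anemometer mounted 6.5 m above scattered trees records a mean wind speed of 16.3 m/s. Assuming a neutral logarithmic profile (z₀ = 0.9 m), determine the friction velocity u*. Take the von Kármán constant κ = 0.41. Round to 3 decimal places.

u* ≈ 3.380 m/s

Log law: V(z) = (u*/κ) · ln(z/z₀) ⇒ u* = κ · V / ln(z/z₀)
u* = 0.41 × 16.3 / ln(6.5/0.9) = 0.41 × 16.3 / 1.9772
   = 6.6830 / 1.9772 = 3.3801 m/s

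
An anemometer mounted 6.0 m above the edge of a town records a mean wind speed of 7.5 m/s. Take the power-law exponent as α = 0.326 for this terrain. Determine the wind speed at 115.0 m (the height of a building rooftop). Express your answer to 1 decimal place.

19.6 m/s

Power-law profile: V₂ = V₁ · (z₂/z₁)^α
V₂ = 7.5 × (115.0/6.0)^0.326 = 7.5 × (19.1667)^0.326
    = 7.5 × 2.6188 = 19.6414 m/s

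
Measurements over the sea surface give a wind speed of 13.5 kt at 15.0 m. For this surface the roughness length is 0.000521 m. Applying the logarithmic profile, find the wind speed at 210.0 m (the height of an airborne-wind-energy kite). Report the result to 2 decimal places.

Log law: V(z) ∝ ln(z/z₀), so V₂/V₁ = ln(z₂/z₀) / ln(z₁/z₀).
ln(210.0/0.000521) = 12.9069, ln(15.0/0.000521) = 10.2678
V₂ = 13.5 × 12.9069/10.2678 = 13.5 × 1.2570 = 16.9698 kt

16.97 kt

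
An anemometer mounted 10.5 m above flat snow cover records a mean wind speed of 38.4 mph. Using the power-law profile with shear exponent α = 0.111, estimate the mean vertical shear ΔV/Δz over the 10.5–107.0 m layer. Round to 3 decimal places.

0.117 mph/m

Power law: V₂ = V₁ · (z₂/z₁)^α = 38.4 × (10.1905)^0.111 = 49.6868 mph
ΔV/Δz = (49.6868 − 38.4)/(107.0 − 10.5) = 11.2868/96.5000 = 0.11696 mph/m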